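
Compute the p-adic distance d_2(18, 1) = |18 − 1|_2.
d_2(18, 1) = 1

Step 1 — x − y = 18 − 1 = 17. Step 2 — v_2(17) = 0 (factor: 17 = (2^0 · 17); the sign does not affect v_p). Step 3 — |x − y|_2 = 2^{0} = 1.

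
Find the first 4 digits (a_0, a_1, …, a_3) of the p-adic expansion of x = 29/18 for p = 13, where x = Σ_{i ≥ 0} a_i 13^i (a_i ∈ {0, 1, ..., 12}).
(a_0, …, a_3) = (11, 0, 5, 9)

v_13(29/18) = 0 (numerator and denominator both coprime to 13), so x ∈ ℤ_13^×. Compute digits iteratively via a_i = x_i mod 13, x_{i+1} = (x_i − a_i)/13, with x_0 = x:
  x_0 = 29/18;  a_0 = 11;  x_1 = (x_0 − 11)/13 = -13/18
  x_1 = -13/18;  a_1 = 0;  x_2 = (x_1 − 0)/13 = -1/18
  x_2 = -1/18;  a_2 = 5;  x_3 = (x_2 − 5)/13 = -7/18
  x_3 = -7/18;  a_3 = 9;  x_4 = (x_3 − 9)/13 = -13/18
Digits: (11, 0, 5, 9).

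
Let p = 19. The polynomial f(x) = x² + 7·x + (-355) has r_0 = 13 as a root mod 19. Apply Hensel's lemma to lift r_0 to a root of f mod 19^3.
r_2 = 5409 (mod 6859)

Hensel: r_{i+1} = r_i − f(r_i)·(f′(r_i))^{-1} mod 19^{i+2}, f′(x) = 2x + 7. Iterate:
  r_0 = 13 (mod 19)
  r_1 = 355 (mod 361)
  r_2 = 5409 (mod 6859)
Final: r = 5409 satisfies f(r) ≡ 0 mod 19^3.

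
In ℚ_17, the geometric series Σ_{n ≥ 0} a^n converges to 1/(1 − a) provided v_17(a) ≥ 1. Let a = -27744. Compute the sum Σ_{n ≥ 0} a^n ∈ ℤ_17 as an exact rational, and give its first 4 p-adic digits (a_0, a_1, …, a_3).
Σ a^n = 1/(1 − a) = 1/27745;  first 4 digits = (1, 0, 6, 11)

v_17(a) = 2 ≥ 1, so the series converges in ℤ_17 to 1/(1 − a) = 1/(1 − (-27744)) = 1/27745. Expand this rational in ℤ_17: compute digits iteratively via d_i = x_i mod 17, x_{i+1} = (x_i − d_i)/17. The first 4 digits are (1, 0, 6, 11).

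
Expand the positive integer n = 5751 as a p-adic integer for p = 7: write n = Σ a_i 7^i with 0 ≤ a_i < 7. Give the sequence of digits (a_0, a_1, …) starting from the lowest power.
(a_0, a_1, …) = (4, 2, 5, 2, 2)

Repeated division by 7 gives the digits low-to-high: 5751 = 4 + 2·7^1 + 5·7^2 + 2·7^3 + 2·7^4. Digit sequence: (4, 2, 5, 2, 2).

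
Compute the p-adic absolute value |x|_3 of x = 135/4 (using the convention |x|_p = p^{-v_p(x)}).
|135/4|_3 = 1/27

Step 1 — compute v_3(x) by factoring powers of 3 out of the numerator and denominator: v_3(135/4) = 3. Step 2 — apply |x|_p = p^{-v_p(x)} = 3^{-3} = 1/27.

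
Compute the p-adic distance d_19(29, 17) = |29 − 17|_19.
d_19(29, 17) = 1

Step 1 — x − y = 29 − 17 = 12. Step 2 — v_19(12) = 0 (factor: 12 = (19^0 · 12); the sign does not affect v_p). Step 3 — |x − y|_19 = 19^{0} = 1.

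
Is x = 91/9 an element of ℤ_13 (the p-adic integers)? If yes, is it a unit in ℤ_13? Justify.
x ∈ ℤ_13 but not a unit; v_13(x) = 1 > 0

ℤ_13 = {x ∈ ℚ_13 : v_13(x) ≥ 0} and ℤ_13^× = {x ∈ ℤ_13 : v_13(x) = 0}. Here v_13(91/9) = v_13(num) − v_13(den) = 1; compare against these criteria.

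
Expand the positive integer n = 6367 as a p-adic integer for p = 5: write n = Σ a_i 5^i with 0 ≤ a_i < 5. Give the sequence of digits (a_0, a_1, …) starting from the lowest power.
(a_0, a_1, …) = (2, 3, 4, 0, 0, 2)

Repeated division by 5 gives the digits low-to-high: 6367 = 2 + 3·5^1 + 4·5^2 + 2·5^5. Digit sequence: (2, 3, 4, 0, 0, 2).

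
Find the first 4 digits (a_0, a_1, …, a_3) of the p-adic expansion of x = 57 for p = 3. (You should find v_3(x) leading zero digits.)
(a_0, …, a_3) = (0, 1, 0, 2)

v_3(57) = 1, so a_0 = ... = a_0 = 0. Factor out: x = 3^1 · u with u = 19 a unit in ℤ_3. Expand u iteratively via a_{v+i} = u_i mod 3, u_{i+1} = (u_i − a_{v+i})/3:
  u_0 = 19;  a_1 = 1;  u_1 = (u_0 − 1)/3 = 6
  u_1 = 6;  a_2 = 0;  u_2 = (u_1 − 0)/3 = 2
  u_2 = 2;  a_3 = 2;  u_3 = (u_2 − 2)/3 = 0
Digits: (0, 1, 0, 2).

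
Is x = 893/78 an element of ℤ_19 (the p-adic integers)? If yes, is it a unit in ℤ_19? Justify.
x ∈ ℤ_19 but not a unit; v_19(x) = 1 > 0

ℤ_19 = {x ∈ ℚ_19 : v_19(x) ≥ 0} and ℤ_19^× = {x ∈ ℤ_19 : v_19(x) = 0}. Here v_19(893/78) = v_19(num) − v_19(den) = 1; compare against these criteria.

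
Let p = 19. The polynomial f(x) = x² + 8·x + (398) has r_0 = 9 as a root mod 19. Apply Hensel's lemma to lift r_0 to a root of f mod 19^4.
r_3 = 107663 (mod 130321)

Hensel: r_{i+1} = r_i − f(r_i)·(f′(r_i))^{-1} mod 19^{i+2}, f′(x) = 2x + 8. Iterate:
  r_0 = 9 (mod 19)
  r_1 = 85 (mod 361)
  r_2 = 4778 (mod 6859)
  r_3 = 107663 (mod 130321)
Final: r = 107663 satisfies f(r) ≡ 0 mod 19^4.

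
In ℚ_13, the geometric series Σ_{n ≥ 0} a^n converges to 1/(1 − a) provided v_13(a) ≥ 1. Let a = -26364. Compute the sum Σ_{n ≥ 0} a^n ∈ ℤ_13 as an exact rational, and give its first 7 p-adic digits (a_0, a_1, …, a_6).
Σ a^n = 1/(1 − a) = 1/26365;  first 7 digits = (1, 0, 0, 1, 12, 12, 0)

v_13(a) = 3 ≥ 1, so the series converges in ℤ_13 to 1/(1 − a) = 1/(1 − (-26364)) = 1/26365. Expand this rational in ℤ_13: compute digits iteratively via d_i = x_i mod 13, x_{i+1} = (x_i − d_i)/13. The first 7 digits are (1, 0, 0, 1, 12, 12, 0).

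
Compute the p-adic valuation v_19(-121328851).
v_19(-121328851) = 5

v_19(n) is the largest exponent k such that 19^k divides n. Factor out: -121328851 = -19^5 · 49. (Sign doesn't affect v_p.) So v_19(-121328851) = 5.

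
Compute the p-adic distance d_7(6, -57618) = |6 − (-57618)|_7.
d_7(6, -57618) = 1/2401

Step 1 — x − y = 6 − (-57618) = 57624. Step 2 — v_7(57624) = 4 (factor: 57624 = (7^4 · 24); the sign does not affect v_p). Step 3 — |x − y|_7 = 7^{-4} = 1/2401.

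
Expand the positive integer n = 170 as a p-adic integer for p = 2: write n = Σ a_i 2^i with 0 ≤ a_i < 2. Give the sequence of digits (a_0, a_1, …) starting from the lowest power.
(a_0, a_1, …) = (0, 1, 0, 1, 0, 1, 0, 1)

Repeated division by 2 gives the digits low-to-high: 170 = 1·2^1 + 1·2^3 + 1·2^5 + 1·2^7. Digit sequence: (0, 1, 0, 1, 0, 1, 0, 1).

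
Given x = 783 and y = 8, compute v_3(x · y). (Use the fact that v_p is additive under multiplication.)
v_3(6264) = 3

v_p(x) = 3 (factor: 783 = 3^3 · 29); v_p(y) = 0 (factor: 8 = 3^0 · 8). Additivity: v_p(xy) = v_p(x) + v_p(y) = 3 + 0 = 3. (Direct check: xy = 6264 = 3^3 · (232).)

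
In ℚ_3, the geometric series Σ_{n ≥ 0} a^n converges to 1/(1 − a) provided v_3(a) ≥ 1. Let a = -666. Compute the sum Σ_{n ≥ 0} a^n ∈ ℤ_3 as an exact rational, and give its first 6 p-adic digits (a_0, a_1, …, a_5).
Σ a^n = 1/(1 − a) = 1/667;  first 6 digits = (1, 0, 1, 2, 1, 1)

v_3(a) = 2 ≥ 1, so the series converges in ℤ_3 to 1/(1 − a) = 1/(1 − (-666)) = 1/667. Expand this rational in ℤ_3: compute digits iteratively via d_i = x_i mod 3, x_{i+1} = (x_i − d_i)/3. The first 6 digits are (1, 0, 1, 2, 1, 1).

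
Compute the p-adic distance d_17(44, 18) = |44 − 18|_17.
d_17(44, 18) = 1

Step 1 — x − y = 44 − 18 = 26. Step 2 — v_17(26) = 0 (factor: 26 = (17^0 · 26); the sign does not affect v_p). Step 3 — |x − y|_17 = 17^{0} = 1.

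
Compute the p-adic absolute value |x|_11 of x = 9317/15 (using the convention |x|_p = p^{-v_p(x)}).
|9317/15|_11 = 1/1331

Step 1 — compute v_11(x) by factoring powers of 11 out of the numerator and denominator: v_11(9317/15) = 3. Step 2 — apply |x|_p = p^{-v_p(x)} = 11^{-3} = 1/1331.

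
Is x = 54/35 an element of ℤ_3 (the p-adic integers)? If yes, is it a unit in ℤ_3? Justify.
x ∈ ℤ_3 but not a unit; v_3(x) = 3 > 0

ℤ_3 = {x ∈ ℚ_3 : v_3(x) ≥ 0} and ℤ_3^× = {x ∈ ℤ_3 : v_3(x) = 0}. Here v_3(54/35) = v_3(num) − v_3(den) = 3; compare against these criteria.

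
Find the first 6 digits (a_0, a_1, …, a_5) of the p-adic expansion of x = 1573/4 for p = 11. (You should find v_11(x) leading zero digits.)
(a_0, …, a_5) = (0, 0, 6, 8, 2, 8)

v_11(1573/4) = 2, so a_0 = ... = a_1 = 0. Factor out: x = 11^2 · u with u = 13/4 a unit in ℤ_11. Expand u iteratively via a_{v+i} = u_i mod 11, u_{i+1} = (u_i − a_{v+i})/11:
  u_0 = 13/4;  a_2 = 6;  u_1 = (u_0 − 6)/11 = -1/4
  u_1 = -1/4;  a_3 = 8;  u_2 = (u_1 − 8)/11 = -3/4
  u_2 = -3/4;  a_4 = 2;  u_3 = (u_2 − 2)/11 = -1/4
  u_3 = -1/4;  a_5 = 8;  u_4 = (u_3 − 8)/11 = -3/4
Digits: (0, 0, 6, 8, 2, 8).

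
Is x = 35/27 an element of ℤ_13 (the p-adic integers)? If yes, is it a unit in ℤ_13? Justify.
x ∈ ℤ_13^× (unit); v_13(x) = 0

ℤ_13 = {x ∈ ℚ_13 : v_13(x) ≥ 0} and ℤ_13^× = {x ∈ ℤ_13 : v_13(x) = 0}. Here v_13(35/27) = v_13(num) − v_13(den) = 0; compare against these criteria.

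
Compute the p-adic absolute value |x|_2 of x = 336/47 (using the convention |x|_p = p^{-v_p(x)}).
|336/47|_2 = 1/16

Step 1 — compute v_2(x) by factoring powers of 2 out of the numerator and denominator: v_2(336/47) = 4. Step 2 — apply |x|_p = p^{-v_p(x)} = 2^{-4} = 1/16.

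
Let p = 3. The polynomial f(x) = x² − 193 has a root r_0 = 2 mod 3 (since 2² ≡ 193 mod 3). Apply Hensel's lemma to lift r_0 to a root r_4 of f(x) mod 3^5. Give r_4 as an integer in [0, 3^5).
r_4 = 110 (mod 243)

Hensel's recurrence: r_{i+1} = r_i − f(r_i)·(f′(r_i))^{-1} mod 3^{i+2}, with f′(x) = 2x. Iterate:
  r_0 = 2 (mod 3)
  r_1 = 2 (mod 9)
  r_2 = 2 (mod 27)
  r_3 = 29 (mod 81)
  r_4 = 110 (mod 243)
Final: r_4 = 110, and one checks f(r_4) ≡ 0 mod 3^5.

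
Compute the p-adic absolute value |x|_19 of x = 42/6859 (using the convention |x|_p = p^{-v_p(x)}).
|42/6859|_19 = 6859

Step 1 — compute v_19(x) by factoring powers of 19 out of the numerator and denominator: v_19(42/6859) = -3. Step 2 — apply |x|_p = p^{-v_p(x)} = 19^{3} = 6859.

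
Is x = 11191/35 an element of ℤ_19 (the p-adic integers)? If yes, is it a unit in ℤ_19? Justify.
x ∈ ℤ_19 but not a unit; v_19(x) = 2 > 0

ℤ_19 = {x ∈ ℚ_19 : v_19(x) ≥ 0} and ℤ_19^× = {x ∈ ℤ_19 : v_19(x) = 0}. Here v_19(11191/35) = v_19(num) − v_19(den) = 2; compare against these criteria.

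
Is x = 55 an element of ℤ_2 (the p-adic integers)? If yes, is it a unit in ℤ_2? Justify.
x ∈ ℤ_2^× (unit); v_2(x) = 0

ℤ_2 = {x ∈ ℚ_2 : v_2(x) ≥ 0} and ℤ_2^× = {x ∈ ℤ_2 : v_2(x) = 0}. Here v_2(55) = v_2(num) − v_2(den) = 0; compare against these criteria.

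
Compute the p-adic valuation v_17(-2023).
v_17(-2023) = 2

v_17(n) is the largest exponent k such that 17^k divides n. Factor out: -2023 = -17^2 · 7. (Sign doesn't affect v_p.) So v_17(-2023) = 2.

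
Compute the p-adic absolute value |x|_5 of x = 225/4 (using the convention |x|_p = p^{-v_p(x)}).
|225/4|_5 = 1/25

Step 1 — compute v_5(x) by factoring powers of 5 out of the numerator and denominator: v_5(225/4) = 2. Step 2 — apply |x|_p = p^{-v_p(x)} = 5^{-2} = 1/25.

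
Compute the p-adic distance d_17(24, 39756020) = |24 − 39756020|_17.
d_17(24, 39756020) = 1/1419857

Step 1 — x − y = 24 − 39756020 = -39755996. Step 2 — v_17(-39755996) = 5 (factor: -39755996 = −(17^5 · 28); the sign does not affect v_p). Step 3 — |x − y|_17 = 17^{-5} = 1/1419857.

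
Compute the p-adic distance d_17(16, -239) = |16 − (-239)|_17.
d_17(16, -239) = 1/17

Step 1 — x − y = 16 − (-239) = 255. Step 2 — v_17(255) = 1 (factor: 255 = (17^1 · 15); the sign does not affect v_p). Step 3 — |x − y|_17 = 17^{-1} = 1/17.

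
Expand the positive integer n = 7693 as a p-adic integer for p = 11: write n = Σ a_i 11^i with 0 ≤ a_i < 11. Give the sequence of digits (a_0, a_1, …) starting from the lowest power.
(a_0, a_1, …) = (4, 6, 8, 5)

Repeated division by 11 gives the digits low-to-high: 7693 = 4 + 6·11^1 + 8·11^2 + 5·11^3. Digit sequence: (4, 6, 8, 5).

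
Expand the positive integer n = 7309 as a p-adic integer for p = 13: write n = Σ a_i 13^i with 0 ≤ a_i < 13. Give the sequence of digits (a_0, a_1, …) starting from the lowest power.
(a_0, a_1, …) = (3, 3, 4, 3)

Repeated division by 13 gives the digits low-to-high: 7309 = 3 + 3·13^1 + 4·13^2 + 3·13^3. Digit sequence: (3, 3, 4, 3).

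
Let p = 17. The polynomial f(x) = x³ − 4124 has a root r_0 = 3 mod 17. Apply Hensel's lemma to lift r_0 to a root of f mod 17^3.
r_2 = 1771 (mod 4913)

Hensel: r_{i+1} = r_i − f(r_i)/f′(r_i) mod 17^{i+2}, where f′(x) = 3x². Iterate:
  r_0 = 3 (mod 17)
  r_1 = 37 (mod 289)
  r_2 = 1771 (mod 4913)
Final: r = 1771 with f(r) ≡ 0 mod 17^3.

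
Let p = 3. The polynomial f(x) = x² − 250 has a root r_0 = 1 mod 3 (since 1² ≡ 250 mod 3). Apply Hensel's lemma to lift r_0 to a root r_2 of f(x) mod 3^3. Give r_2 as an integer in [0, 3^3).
r_2 = 13 (mod 27)

Hensel's recurrence: r_{i+1} = r_i − f(r_i)·(f′(r_i))^{-1} mod 3^{i+2}, with f′(x) = 2x. Iterate:
  r_0 = 1 (mod 3)
  r_1 = 4 (mod 9)
  r_2 = 13 (mod 27)
Final: r_2 = 13, and one checks f(r_2) ≡ 0 mod 3^3.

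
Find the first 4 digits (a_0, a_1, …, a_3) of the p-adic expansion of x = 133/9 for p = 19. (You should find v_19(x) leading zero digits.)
(a_0, …, a_3) = (0, 5, 4, 4)

v_19(133/9) = 1, so a_0 = ... = a_0 = 0. Factor out: x = 19^1 · u with u = 7/9 a unit in ℤ_19. Expand u iteratively via a_{v+i} = u_i mod 19, u_{i+1} = (u_i − a_{v+i})/19:
  u_0 = 7/9;  a_1 = 5;  u_1 = (u_0 − 5)/19 = -2/9
  u_1 = -2/9;  a_2 = 4;  u_2 = (u_1 − 4)/19 = -2/9
  u_2 = -2/9;  a_3 = 4;  u_3 = (u_2 − 4)/19 = -2/9
Digits: (0, 5, 4, 4).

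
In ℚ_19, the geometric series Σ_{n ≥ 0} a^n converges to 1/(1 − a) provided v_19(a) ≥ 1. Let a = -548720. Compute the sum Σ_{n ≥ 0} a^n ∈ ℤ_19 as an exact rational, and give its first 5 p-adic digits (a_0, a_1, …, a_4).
Σ a^n = 1/(1 − a) = 1/548721;  first 5 digits = (1, 0, 0, 15, 14)

v_19(a) = 3 ≥ 1, so the series converges in ℤ_19 to 1/(1 − a) = 1/(1 − (-548720)) = 1/548721. Expand this rational in ℤ_19: compute digits iteratively via d_i = x_i mod 19, x_{i+1} = (x_i − d_i)/19. The first 5 digits are (1, 0, 0, 15, 14).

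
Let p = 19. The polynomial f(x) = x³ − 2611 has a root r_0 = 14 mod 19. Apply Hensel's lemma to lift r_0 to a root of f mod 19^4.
r_3 = 60073 (mod 130321)

Hensel: r_{i+1} = r_i − f(r_i)/f′(r_i) mod 19^{i+2}, where f′(x) = 3x². Iterate:
  r_0 = 14 (mod 19)
  r_1 = 147 (mod 361)
  r_2 = 5201 (mod 6859)
  r_3 = 60073 (mod 130321)
Final: r = 60073 with f(r) ≡ 0 mod 19^4.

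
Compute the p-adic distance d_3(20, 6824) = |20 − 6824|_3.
d_3(20, 6824) = 1/243

Step 1 — x − y = 20 − 6824 = -6804. Step 2 — v_3(-6804) = 5 (factor: -6804 = −(3^5 · 28); the sign does not affect v_p). Step 3 — |x − y|_3 = 3^{-5} = 1/243.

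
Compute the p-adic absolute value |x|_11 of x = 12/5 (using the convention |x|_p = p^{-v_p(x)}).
|12/5|_11 = 1

Step 1 — compute v_11(x) by factoring powers of 11 out of the numerator and denominator: v_11(12/5) = 0. Step 2 — apply |x|_p = p^{-v_p(x)} = 11^{0} = 1.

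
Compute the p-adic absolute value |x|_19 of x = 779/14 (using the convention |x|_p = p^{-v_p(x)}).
|779/14|_19 = 1/19

Step 1 — compute v_19(x) by factoring powers of 19 out of the numerator and denominator: v_19(779/14) = 1. Step 2 — apply |x|_p = p^{-v_p(x)} = 19^{-1} = 1/19.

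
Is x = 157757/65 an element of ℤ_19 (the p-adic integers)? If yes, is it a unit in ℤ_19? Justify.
x ∈ ℤ_19 but not a unit; v_19(x) = 3 > 0

ℤ_19 = {x ∈ ℚ_19 : v_19(x) ≥ 0} and ℤ_19^× = {x ∈ ℤ_19 : v_19(x) = 0}. Here v_19(157757/65) = v_19(num) − v_19(den) = 3; compare against these criteria.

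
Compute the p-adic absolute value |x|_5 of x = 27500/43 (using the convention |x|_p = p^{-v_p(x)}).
|27500/43|_5 = 1/625

Step 1 — compute v_5(x) by factoring powers of 5 out of the numerator and denominator: v_5(27500/43) = 4. Step 2 — apply |x|_p = p^{-v_p(x)} = 5^{-4} = 1/625.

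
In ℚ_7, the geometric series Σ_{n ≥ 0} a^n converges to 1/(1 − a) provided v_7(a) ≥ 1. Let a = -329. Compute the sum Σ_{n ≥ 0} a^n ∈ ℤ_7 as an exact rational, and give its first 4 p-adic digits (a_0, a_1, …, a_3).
Σ a^n = 1/(1 − a) = 1/330;  first 4 digits = (1, 2, 4, 0)

v_7(a) = 1 ≥ 1, so the series converges in ℤ_7 to 1/(1 − a) = 1/(1 − (-329)) = 1/330. Expand this rational in ℤ_7: compute digits iteratively via d_i = x_i mod 7, x_{i+1} = (x_i − d_i)/7. The first 4 digits are (1, 2, 4, 0).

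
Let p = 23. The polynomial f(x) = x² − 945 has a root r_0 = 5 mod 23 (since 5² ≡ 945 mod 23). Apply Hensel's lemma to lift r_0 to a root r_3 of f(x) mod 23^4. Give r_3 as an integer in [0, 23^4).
r_3 = 26018 (mod 279841)

Hensel's recurrence: r_{i+1} = r_i − f(r_i)·(f′(r_i))^{-1} mod 23^{i+2}, with f′(x) = 2x. Iterate:
  r_0 = 5 (mod 23)
  r_1 = 97 (mod 529)
  r_2 = 1684 (mod 12167)
  r_3 = 26018 (mod 279841)
Final: r_3 = 26018, and one checks f(r_3) ≡ 0 mod 23^4.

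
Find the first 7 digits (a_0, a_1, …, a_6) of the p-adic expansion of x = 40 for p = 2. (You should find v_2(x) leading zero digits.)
(a_0, …, a_6) = (0, 0, 0, 1, 0, 1, 0)

v_2(40) = 3, so a_0 = ... = a_2 = 0. Factor out: x = 2^3 · u with u = 5 a unit in ℤ_2. Expand u iteratively via a_{v+i} = u_i mod 2, u_{i+1} = (u_i − a_{v+i})/2:
  u_0 = 5;  a_3 = 1;  u_1 = (u_0 − 1)/2 = 2
  u_1 = 2;  a_4 = 0;  u_2 = (u_1 − 0)/2 = 1
  u_2 = 1;  a_5 = 1;  u_3 = (u_2 − 1)/2 = 0
  u_3 = 0;  a_6 = 0;  u_4 = (u_3 − 0)/2 = 0
Digits: (0, 0, 0, 1, 0, 1, 0).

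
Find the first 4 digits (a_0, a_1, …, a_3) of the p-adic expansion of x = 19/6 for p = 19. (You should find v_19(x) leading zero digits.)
(a_0, …, a_3) = (0, 16, 15, 15)

v_19(19/6) = 1, so a_0 = ... = a_0 = 0. Factor out: x = 19^1 · u with u = 1/6 a unit in ℤ_19. Expand u iteratively via a_{v+i} = u_i mod 19, u_{i+1} = (u_i − a_{v+i})/19:
  u_0 = 1/6;  a_1 = 16;  u_1 = (u_0 − 16)/19 = -5/6
  u_1 = -5/6;  a_2 = 15;  u_2 = (u_1 − 15)/19 = -5/6
  u_2 = -5/6;  a_3 = 15;  u_3 = (u_2 − 15)/19 = -5/6
Digits: (0, 16, 15, 15).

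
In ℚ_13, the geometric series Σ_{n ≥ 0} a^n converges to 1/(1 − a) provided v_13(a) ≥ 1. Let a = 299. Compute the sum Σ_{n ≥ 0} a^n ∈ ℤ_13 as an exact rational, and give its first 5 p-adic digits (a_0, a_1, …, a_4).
Σ a^n = 1/(1 − a) = -1/298;  first 5 digits = (1, 10, 10, 0, 6)

v_13(a) = 1 ≥ 1, so the series converges in ℤ_13 to 1/(1 − a) = 1/(1 − 299) = -1/298. Expand this rational in ℤ_13: compute digits iteratively via d_i = x_i mod 13, x_{i+1} = (x_i − d_i)/13. The first 5 digits are (1, 10, 10, 0, 6).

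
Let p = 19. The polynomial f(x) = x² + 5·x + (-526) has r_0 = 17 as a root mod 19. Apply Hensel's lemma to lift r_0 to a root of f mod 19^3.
r_2 = 5584 (mod 6859)

Hensel: r_{i+1} = r_i − f(r_i)·(f′(r_i))^{-1} mod 19^{i+2}, f′(x) = 2x + 5. Iterate:
  r_0 = 17 (mod 19)
  r_1 = 169 (mod 361)
  r_2 = 5584 (mod 6859)
Final: r = 5584 satisfies f(r) ≡ 0 mod 19^3.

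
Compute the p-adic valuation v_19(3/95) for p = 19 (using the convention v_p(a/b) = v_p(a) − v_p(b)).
v_19(3/95) = -1

Factor powers of 19 from the numerator and denominator of the reduced fraction: 3 = 19^0 · 3 and 95 = 19^1 · 5. Apply v_p(a/b) = v_p(a) − v_p(b): v_19(3/95) = 0 − 1 = -1.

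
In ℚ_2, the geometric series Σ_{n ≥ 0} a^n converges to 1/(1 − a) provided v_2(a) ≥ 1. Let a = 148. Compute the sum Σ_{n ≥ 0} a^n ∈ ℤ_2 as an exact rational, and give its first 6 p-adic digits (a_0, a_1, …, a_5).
Σ a^n = 1/(1 − a) = -1/147;  first 6 digits = (1, 0, 1, 0, 0, 1)

v_2(a) = 2 ≥ 1, so the series converges in ℤ_2 to 1/(1 − a) = 1/(1 − 148) = -1/147. Expand this rational in ℤ_2: compute digits iteratively via d_i = x_i mod 2, x_{i+1} = (x_i − d_i)/2. The first 6 digits are (1, 0, 1, 0, 0, 1).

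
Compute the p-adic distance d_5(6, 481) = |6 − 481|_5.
d_5(6, 481) = 1/25

Step 1 — x − y = 6 − 481 = -475. Step 2 — v_5(-475) = 2 (factor: -475 = −(5^2 · 19); the sign does not affect v_p). Step 3 — |x − y|_5 = 5^{-2} = 1/25.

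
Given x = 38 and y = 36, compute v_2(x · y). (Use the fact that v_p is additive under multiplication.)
v_2(1368) = 3

v_p(x) = 1 (factor: 38 = 2^1 · 19); v_p(y) = 2 (factor: 36 = 2^2 · 9). Additivity: v_p(xy) = v_p(x) + v_p(y) = 1 + 2 = 3. (Direct check: xy = 1368 = 2^3 · (171).)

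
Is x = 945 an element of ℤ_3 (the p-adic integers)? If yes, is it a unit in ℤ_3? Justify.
x ∈ ℤ_3 but not a unit; v_3(x) = 3 > 0

ℤ_3 = {x ∈ ℚ_3 : v_3(x) ≥ 0} and ℤ_3^× = {x ∈ ℤ_3 : v_3(x) = 0}. Here v_3(945) = v_3(num) − v_3(den) = 3; compare against these criteria.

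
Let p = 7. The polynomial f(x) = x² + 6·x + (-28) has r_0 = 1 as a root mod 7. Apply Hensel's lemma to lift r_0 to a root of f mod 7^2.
r_1 = 22 (mod 49)

Hensel: r_{i+1} = r_i − f(r_i)·(f′(r_i))^{-1} mod 7^{i+2}, f′(x) = 2x + 6. Iterate:
  r_0 = 1 (mod 7)
  r_1 = 22 (mod 49)
Final: r = 22 satisfies f(r) ≡ 0 mod 7^2.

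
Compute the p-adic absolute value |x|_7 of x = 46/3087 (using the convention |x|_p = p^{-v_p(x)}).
|46/3087|_7 = 343

Step 1 — compute v_7(x) by factoring powers of 7 out of the numerator and denominator: v_7(46/3087) = -3. Step 2 — apply |x|_p = p^{-v_p(x)} = 7^{3} = 343.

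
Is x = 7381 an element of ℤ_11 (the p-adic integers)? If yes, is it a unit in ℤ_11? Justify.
x ∈ ℤ_11 but not a unit; v_11(x) = 2 > 0

ℤ_11 = {x ∈ ℚ_11 : v_11(x) ≥ 0} and ℤ_11^× = {x ∈ ℤ_11 : v_11(x) = 0}. Here v_11(7381) = v_11(num) − v_11(den) = 2; compare against these criteria.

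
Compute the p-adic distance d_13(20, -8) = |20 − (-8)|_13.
d_13(20, -8) = 1

Step 1 — x − y = 20 − (-8) = 28. Step 2 — v_13(28) = 0 (factor: 28 = (13^0 · 28); the sign does not affect v_p). Step 3 — |x − y|_13 = 13^{0} = 1.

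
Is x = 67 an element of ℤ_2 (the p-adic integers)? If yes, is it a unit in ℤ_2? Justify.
x ∈ ℤ_2^× (unit); v_2(x) = 0

ℤ_2 = {x ∈ ℚ_2 : v_2(x) ≥ 0} and ℤ_2^× = {x ∈ ℤ_2 : v_2(x) = 0}. Here v_2(67) = v_2(num) − v_2(den) = 0; compare against these criteria.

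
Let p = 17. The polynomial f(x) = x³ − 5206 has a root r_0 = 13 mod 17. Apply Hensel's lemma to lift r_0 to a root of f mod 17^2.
r_1 = 166 (mod 289)

Hensel: r_{i+1} = r_i − f(r_i)/f′(r_i) mod 17^{i+2}, where f′(x) = 3x². Iterate:
  r_0 = 13 (mod 17)
  r_1 = 166 (mod 289)
Final: r = 166 with f(r) ≡ 0 mod 17^2.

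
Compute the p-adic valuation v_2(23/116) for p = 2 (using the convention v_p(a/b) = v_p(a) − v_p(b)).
v_2(23/116) = -2

Factor powers of 2 from the numerator and denominator of the reduced fraction: 23 = 2^0 · 23 and 116 = 2^2 · 29. Apply v_p(a/b) = v_p(a) − v_p(b): v_2(23/116) = 0 − 2 = -2.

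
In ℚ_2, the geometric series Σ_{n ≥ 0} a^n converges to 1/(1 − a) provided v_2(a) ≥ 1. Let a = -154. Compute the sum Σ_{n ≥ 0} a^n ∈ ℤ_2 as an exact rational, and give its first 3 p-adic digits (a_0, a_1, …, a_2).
Σ a^n = 1/(1 − a) = 1/155;  first 3 digits = (1, 1, 0)

v_2(a) = 1 ≥ 1, so the series converges in ℤ_2 to 1/(1 − a) = 1/(1 − (-154)) = 1/155. Expand this rational in ℤ_2: compute digits iteratively via d_i = x_i mod 2, x_{i+1} = (x_i − d_i)/2. The first 3 digits are (1, 1, 0).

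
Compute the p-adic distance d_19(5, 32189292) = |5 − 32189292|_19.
d_19(5, 32189292) = 1/2476099

Step 1 — x − y = 5 − 32189292 = -32189287. Step 2 — v_19(-32189287) = 5 (factor: -32189287 = −(19^5 · 13); the sign does not affect v_p). Step 3 — |x − y|_19 = 19^{-5} = 1/2476099.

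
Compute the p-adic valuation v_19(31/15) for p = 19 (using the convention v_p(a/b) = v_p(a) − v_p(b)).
v_19(31/15) = 0

Factor powers of 19 from the numerator and denominator of the reduced fraction: 31 = 19^0 · 31 and 15 = 19^0 · 15. Apply v_p(a/b) = v_p(a) − v_p(b): v_19(31/15) = 0 − 0 = 0.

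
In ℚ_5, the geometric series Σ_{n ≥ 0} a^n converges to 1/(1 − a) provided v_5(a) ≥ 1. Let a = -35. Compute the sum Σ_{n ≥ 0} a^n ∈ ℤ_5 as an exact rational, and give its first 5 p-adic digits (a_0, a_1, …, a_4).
Σ a^n = 1/(1 − a) = 1/36;  first 5 digits = (1, 3, 2, 1, 4)

v_5(a) = 1 ≥ 1, so the series converges in ℤ_5 to 1/(1 − a) = 1/(1 − (-35)) = 1/36. Expand this rational in ℤ_5: compute digits iteratively via d_i = x_i mod 5, x_{i+1} = (x_i − d_i)/5. The first 5 digits are (1, 3, 2, 1, 4).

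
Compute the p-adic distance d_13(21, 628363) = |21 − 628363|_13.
d_13(21, 628363) = 1/28561

Step 1 — x − y = 21 − 628363 = -628342. Step 2 — v_13(-628342) = 4 (factor: -628342 = −(13^4 · 22); the sign does not affect v_p). Step 3 — |x − y|_13 = 13^{-4} = 1/28561.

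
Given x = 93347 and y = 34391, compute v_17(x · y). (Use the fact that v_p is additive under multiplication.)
v_17(3210296677) = 6

v_p(x) = 3 (factor: 93347 = 17^3 · 19); v_p(y) = 3 (factor: 34391 = 17^3 · 7). Additivity: v_p(xy) = v_p(x) + v_p(y) = 3 + 3 = 6. (Direct check: xy = 3210296677 = 17^6 · (133).)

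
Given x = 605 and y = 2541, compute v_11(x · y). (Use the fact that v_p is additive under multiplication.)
v_11(1537305) = 4

v_p(x) = 2 (factor: 605 = 11^2 · 5); v_p(y) = 2 (factor: 2541 = 11^2 · 21). Additivity: v_p(xy) = v_p(x) + v_p(y) = 2 + 2 = 4. (Direct check: xy = 1537305 = 11^4 · (105).)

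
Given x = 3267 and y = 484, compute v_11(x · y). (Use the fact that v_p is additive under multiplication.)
v_11(1581228) = 4

v_p(x) = 2 (factor: 3267 = 11^2 · 27); v_p(y) = 2 (factor: 484 = 11^2 · 4). Additivity: v_p(xy) = v_p(x) + v_p(y) = 2 + 2 = 4. (Direct check: xy = 1581228 = 11^4 · (108).)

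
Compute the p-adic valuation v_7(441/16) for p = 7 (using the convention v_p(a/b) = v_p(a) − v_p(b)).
v_7(441/16) = 2

Factor powers of 7 from the numerator and denominator of the reduced fraction: 441 = 7^2 · 9 and 16 = 7^0 · 16. Apply v_p(a/b) = v_p(a) − v_p(b): v_7(441/16) = 2 − 0 = 2.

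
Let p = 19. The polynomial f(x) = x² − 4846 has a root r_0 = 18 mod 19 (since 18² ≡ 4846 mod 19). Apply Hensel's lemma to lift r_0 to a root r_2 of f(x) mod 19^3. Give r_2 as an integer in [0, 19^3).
r_2 = 3894 (mod 6859)

Hensel's recurrence: r_{i+1} = r_i − f(r_i)·(f′(r_i))^{-1} mod 19^{i+2}, with f′(x) = 2x. Iterate:
  r_0 = 18 (mod 19)
  r_1 = 284 (mod 361)
  r_2 = 3894 (mod 6859)
Final: r_2 = 3894, and one checks f(r_2) ≡ 0 mod 19^3.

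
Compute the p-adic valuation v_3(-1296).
v_3(-1296) = 4

v_3(n) is the largest exponent k such that 3^k divides n. Factor out: -1296 = -3^4 · 16. (Sign doesn't affect v_p.) So v_3(-1296) = 4.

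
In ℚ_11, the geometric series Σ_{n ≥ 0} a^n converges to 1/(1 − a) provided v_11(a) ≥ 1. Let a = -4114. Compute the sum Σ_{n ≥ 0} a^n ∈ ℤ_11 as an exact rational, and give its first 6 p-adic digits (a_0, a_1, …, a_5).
Σ a^n = 1/(1 − a) = 1/4115;  first 6 digits = (1, 0, 10, 7, 0, 6)

v_11(a) = 2 ≥ 1, so the series converges in ℤ_11 to 1/(1 − a) = 1/(1 − (-4114)) = 1/4115. Expand this rational in ℤ_11: compute digits iteratively via d_i = x_i mod 11, x_{i+1} = (x_i − d_i)/11. The first 6 digits are (1, 0, 10, 7, 0, 6).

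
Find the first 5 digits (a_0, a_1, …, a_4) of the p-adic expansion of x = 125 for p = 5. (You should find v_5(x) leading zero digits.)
(a_0, …, a_4) = (0, 0, 0, 1, 0)

v_5(125) = 3, so a_0 = ... = a_2 = 0. Factor out: x = 5^3 · u with u = 1 a unit in ℤ_5. Expand u iteratively via a_{v+i} = u_i mod 5, u_{i+1} = (u_i − a_{v+i})/5:
  u_0 = 1;  a_3 = 1;  u_1 = (u_0 − 1)/5 = 0
  u_1 = 0;  a_4 = 0;  u_2 = (u_1 − 0)/5 = 0
Digits: (0, 0, 0, 1, 0).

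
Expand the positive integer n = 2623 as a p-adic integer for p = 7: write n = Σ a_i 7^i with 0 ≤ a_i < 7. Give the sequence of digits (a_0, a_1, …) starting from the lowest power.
(a_0, a_1, …) = (5, 3, 4, 0, 1)

Repeated division by 7 gives the digits low-to-high: 2623 = 5 + 3·7^1 + 4·7^2 + 1·7^4. Digit sequence: (5, 3, 4, 0, 1).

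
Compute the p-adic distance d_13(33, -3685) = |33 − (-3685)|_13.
d_13(33, -3685) = 1/169

Step 1 — x − y = 33 − (-3685) = 3718. Step 2 — v_13(3718) = 2 (factor: 3718 = (13^2 · 22); the sign does not affect v_p). Step 3 — |x − y|_13 = 13^{-2} = 1/169.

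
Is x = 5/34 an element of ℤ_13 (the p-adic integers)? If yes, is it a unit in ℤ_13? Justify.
x ∈ ℤ_13^× (unit); v_13(x) = 0

ℤ_13 = {x ∈ ℚ_13 : v_13(x) ≥ 0} and ℤ_13^× = {x ∈ ℤ_13 : v_13(x) = 0}. Here v_13(5/34) = v_13(num) − v_13(den) = 0; compare against these criteria.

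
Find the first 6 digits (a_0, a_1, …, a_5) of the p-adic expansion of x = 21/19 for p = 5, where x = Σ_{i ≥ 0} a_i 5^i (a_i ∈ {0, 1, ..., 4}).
(a_0, …, a_5) = (4, 1, 1, 0, 1, 4)

v_5(21/19) = 0 (numerator and denominator both coprime to 5), so x ∈ ℤ_5^×. Compute digits iteratively via a_i = x_i mod 5, x_{i+1} = (x_i − a_i)/5, with x_0 = x:
  x_0 = 21/19;  a_0 = 4;  x_1 = (x_0 − 4)/5 = -11/19
  x_1 = -11/19;  a_1 = 1;  x_2 = (x_1 − 1)/5 = -6/19
  x_2 = -6/19;  a_2 = 1;  x_3 = (x_2 − 1)/5 = -5/19
  x_3 = -5/19;  a_3 = 0;  x_4 = (x_3 − 0)/5 = -1/19
  x_4 = -1/19;  a_4 = 1;  x_5 = (x_4 − 1)/5 = -4/19
  x_5 = -4/19;  a_5 = 4;  x_6 = (x_5 − 4)/5 = -16/19
Digits: (4, 1, 1, 0, 1, 4).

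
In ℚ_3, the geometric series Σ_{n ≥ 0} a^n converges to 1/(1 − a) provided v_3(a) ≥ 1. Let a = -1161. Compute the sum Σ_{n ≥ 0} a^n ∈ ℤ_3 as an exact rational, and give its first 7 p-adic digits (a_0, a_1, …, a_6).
Σ a^n = 1/(1 − a) = 1/1162;  first 7 digits = (1, 0, 0, 2, 0, 1, 2)

v_3(a) = 3 ≥ 1, so the series converges in ℤ_3 to 1/(1 − a) = 1/(1 − (-1161)) = 1/1162. Expand this rational in ℤ_3: compute digits iteratively via d_i = x_i mod 3, x_{i+1} = (x_i − d_i)/3. The first 7 digits are (1, 0, 0, 2, 0, 1, 2).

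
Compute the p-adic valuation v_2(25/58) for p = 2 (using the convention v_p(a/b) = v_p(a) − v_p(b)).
v_2(25/58) = -1

Factor powers of 2 from the numerator and denominator of the reduced fraction: 25 = 2^0 · 25 and 58 = 2^1 · 29. Apply v_p(a/b) = v_p(a) − v_p(b): v_2(25/58) = 0 − 1 = -1.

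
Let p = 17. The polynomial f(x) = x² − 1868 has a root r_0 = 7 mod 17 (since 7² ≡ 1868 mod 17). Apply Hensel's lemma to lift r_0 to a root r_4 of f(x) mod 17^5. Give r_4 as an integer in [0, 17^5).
r_4 = 1373692 (mod 1419857)

Hensel's recurrence: r_{i+1} = r_i − f(r_i)·(f′(r_i))^{-1} mod 17^{i+2}, with f′(x) = 2x. Iterate:
  r_0 = 7 (mod 17)
  r_1 = 75 (mod 289)
  r_2 = 2965 (mod 4913)
  r_3 = 37356 (mod 83521)
  r_4 = 1373692 (mod 1419857)
Final: r_4 = 1373692, and one checks f(r_4) ≡ 0 mod 17^5.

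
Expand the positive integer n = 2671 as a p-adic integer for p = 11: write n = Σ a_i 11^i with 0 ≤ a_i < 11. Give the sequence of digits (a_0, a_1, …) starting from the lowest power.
(a_0, a_1, …) = (9, 0, 0, 2)

Repeated division by 11 gives the digits low-to-high: 2671 = 9 + 2·11^3. Digit sequence: (9, 0, 0, 2).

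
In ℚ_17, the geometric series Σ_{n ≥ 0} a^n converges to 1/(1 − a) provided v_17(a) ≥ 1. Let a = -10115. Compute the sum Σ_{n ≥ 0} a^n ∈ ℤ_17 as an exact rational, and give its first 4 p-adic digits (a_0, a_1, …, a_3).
Σ a^n = 1/(1 − a) = 1/10116;  first 4 digits = (1, 0, 16, 14)

v_17(a) = 2 ≥ 1, so the series converges in ℤ_17 to 1/(1 − a) = 1/(1 − (-10115)) = 1/10116. Expand this rational in ℤ_17: compute digits iteratively via d_i = x_i mod 17, x_{i+1} = (x_i − d_i)/17. The first 4 digits are (1, 0, 16, 14).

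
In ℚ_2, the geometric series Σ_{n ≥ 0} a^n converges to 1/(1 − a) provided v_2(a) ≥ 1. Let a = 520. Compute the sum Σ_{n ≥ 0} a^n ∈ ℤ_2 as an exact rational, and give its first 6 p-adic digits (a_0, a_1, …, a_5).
Σ a^n = 1/(1 − a) = -1/519;  first 6 digits = (1, 0, 0, 1, 0, 0)

v_2(a) = 3 ≥ 1, so the series converges in ℤ_2 to 1/(1 − a) = 1/(1 − 520) = -1/519. Expand this rational in ℤ_2: compute digits iteratively via d_i = x_i mod 2, x_{i+1} = (x_i − d_i)/2. The first 6 digits are (1, 0, 0, 1, 0, 0).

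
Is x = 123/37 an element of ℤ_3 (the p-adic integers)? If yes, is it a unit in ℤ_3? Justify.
x ∈ ℤ_3 but not a unit; v_3(x) = 1 > 0

ℤ_3 = {x ∈ ℚ_3 : v_3(x) ≥ 0} and ℤ_3^× = {x ∈ ℤ_3 : v_3(x) = 0}. Here v_3(123/37) = v_3(num) − v_3(den) = 1; compare against these criteria.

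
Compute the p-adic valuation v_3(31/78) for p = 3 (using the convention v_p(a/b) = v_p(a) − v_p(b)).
v_3(31/78) = -1

Factor powers of 3 from the numerator and denominator of the reduced fraction: 31 = 3^0 · 31 and 78 = 3^1 · 26. Apply v_p(a/b) = v_p(a) − v_p(b): v_3(31/78) = 0 − 1 = -1.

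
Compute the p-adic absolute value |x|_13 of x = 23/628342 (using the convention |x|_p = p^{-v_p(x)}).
|23/628342|_13 = 28561

Step 1 — compute v_13(x) by factoring powers of 13 out of the numerator and denominator: v_13(23/628342) = -4. Step 2 — apply |x|_p = p^{-v_p(x)} = 13^{4} = 28561.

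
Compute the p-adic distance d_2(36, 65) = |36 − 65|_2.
d_2(36, 65) = 1

Step 1 — x − y = 36 − 65 = -29. Step 2 — v_2(-29) = 0 (factor: -29 = −(2^0 · 29); the sign does not affect v_p). Step 3 — |x − y|_2 = 2^{0} = 1.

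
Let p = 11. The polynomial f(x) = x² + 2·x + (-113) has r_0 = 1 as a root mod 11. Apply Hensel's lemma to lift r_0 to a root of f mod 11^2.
r_1 = 89 (mod 121)

Hensel: r_{i+1} = r_i − f(r_i)·(f′(r_i))^{-1} mod 11^{i+2}, f′(x) = 2x + 2. Iterate:
  r_0 = 1 (mod 11)
  r_1 = 89 (mod 121)
Final: r = 89 satisfies f(r) ≡ 0 mod 11^2.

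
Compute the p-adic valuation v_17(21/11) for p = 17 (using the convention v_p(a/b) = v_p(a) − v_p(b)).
v_17(21/11) = 0

Factor powers of 17 from the numerator and denominator of the reduced fraction: 21 = 17^0 · 21 and 11 = 17^0 · 11. Apply v_p(a/b) = v_p(a) − v_p(b): v_17(21/11) = 0 − 0 = 0.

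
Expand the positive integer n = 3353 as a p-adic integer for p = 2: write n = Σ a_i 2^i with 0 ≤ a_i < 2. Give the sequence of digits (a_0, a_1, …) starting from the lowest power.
(a_0, a_1, …) = (1, 0, 0, 1, 1, 0, 0, 0, 1, 0, 1, 1)

Repeated division by 2 gives the digits low-to-high: 3353 = 1 + 1·2^3 + 1·2^4 + 1·2^8 + 1·2^10 + 1·2^11. Digit sequence: (1, 0, 0, 1, 1, 0, 0, 0, 1, 0, 1, 1).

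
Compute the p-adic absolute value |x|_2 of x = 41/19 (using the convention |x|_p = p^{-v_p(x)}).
|41/19|_2 = 1

Step 1 — compute v_2(x) by factoring powers of 2 out of the numerator and denominator: v_2(41/19) = 0. Step 2 — apply |x|_p = p^{-v_p(x)} = 2^{0} = 1.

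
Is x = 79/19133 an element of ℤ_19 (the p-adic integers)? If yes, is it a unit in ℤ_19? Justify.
x ∉ ℤ_19 (v_19(x) = -2 < 0)

ℤ_19 = {x ∈ ℚ_19 : v_19(x) ≥ 0} and ℤ_19^× = {x ∈ ℤ_19 : v_19(x) = 0}. Here v_19(79/19133) = v_19(num) − v_19(den) = -2; compare against these criteria.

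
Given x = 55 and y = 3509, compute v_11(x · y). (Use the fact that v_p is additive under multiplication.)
v_11(192995) = 3

v_p(x) = 1 (factor: 55 = 11^1 · 5); v_p(y) = 2 (factor: 3509 = 11^2 · 29). Additivity: v_p(xy) = v_p(x) + v_p(y) = 1 + 2 = 3. (Direct check: xy = 192995 = 11^3 · (145).)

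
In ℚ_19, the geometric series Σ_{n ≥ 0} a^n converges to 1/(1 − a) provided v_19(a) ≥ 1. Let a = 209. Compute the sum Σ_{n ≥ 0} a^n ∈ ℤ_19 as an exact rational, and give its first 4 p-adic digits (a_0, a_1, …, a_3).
Σ a^n = 1/(1 − a) = -1/208;  first 4 digits = (1, 11, 7, 7)

v_19(a) = 1 ≥ 1, so the series converges in ℤ_19 to 1/(1 − a) = 1/(1 − 209) = -1/208. Expand this rational in ℤ_19: compute digits iteratively via d_i = x_i mod 19, x_{i+1} = (x_i − d_i)/19. The first 4 digits are (1, 11, 7, 7).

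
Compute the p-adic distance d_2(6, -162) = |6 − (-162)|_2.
d_2(6, -162) = 1/8

Step 1 — x − y = 6 − (-162) = 168. Step 2 — v_2(168) = 3 (factor: 168 = (2^3 · 21); the sign does not affect v_p). Step 3 — |x − y|_2 = 2^{-3} = 1/8.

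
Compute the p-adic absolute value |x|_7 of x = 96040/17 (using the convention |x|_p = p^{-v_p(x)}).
|96040/17|_7 = 1/2401

Step 1 — compute v_7(x) by factoring powers of 7 out of the numerator and denominator: v_7(96040/17) = 4. Step 2 — apply |x|_p = p^{-v_p(x)} = 7^{-4} = 1/2401.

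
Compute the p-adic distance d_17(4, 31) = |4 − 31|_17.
d_17(4, 31) = 1

Step 1 — x − y = 4 − 31 = -27. Step 2 — v_17(-27) = 0 (factor: -27 = −(17^0 · 27); the sign does not affect v_p). Step 3 — |x − y|_17 = 17^{0} = 1.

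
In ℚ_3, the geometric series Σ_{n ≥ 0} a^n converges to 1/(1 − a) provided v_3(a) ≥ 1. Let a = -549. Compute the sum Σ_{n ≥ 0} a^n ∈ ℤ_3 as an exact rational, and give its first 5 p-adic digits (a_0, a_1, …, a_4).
Σ a^n = 1/(1 − a) = 1/550;  first 5 digits = (1, 0, 2, 0, 0)

v_3(a) = 2 ≥ 1, so the series converges in ℤ_3 to 1/(1 − a) = 1/(1 − (-549)) = 1/550. Expand this rational in ℤ_3: compute digits iteratively via d_i = x_i mod 3, x_{i+1} = (x_i − d_i)/3. The first 5 digits are (1, 0, 2, 0, 0).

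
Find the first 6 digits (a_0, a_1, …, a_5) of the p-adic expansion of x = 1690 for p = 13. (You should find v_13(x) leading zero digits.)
(a_0, …, a_5) = (0, 0, 10, 0, 0, 0)

v_13(1690) = 2, so a_0 = ... = a_1 = 0. Factor out: x = 13^2 · u with u = 10 a unit in ℤ_13. Expand u iteratively via a_{v+i} = u_i mod 13, u_{i+1} = (u_i − a_{v+i})/13:
  u_0 = 10;  a_2 = 10;  u_1 = (u_0 − 10)/13 = 0
  u_1 = 0;  a_3 = 0;  u_2 = (u_1 − 0)/13 = 0
  u_2 = 0;  a_4 = 0;  u_3 = (u_2 − 0)/13 = 0
  u_3 = 0;  a_5 = 0;  u_4 = (u_3 − 0)/13 = 0
Digits: (0, 0, 10, 0, 0, 0).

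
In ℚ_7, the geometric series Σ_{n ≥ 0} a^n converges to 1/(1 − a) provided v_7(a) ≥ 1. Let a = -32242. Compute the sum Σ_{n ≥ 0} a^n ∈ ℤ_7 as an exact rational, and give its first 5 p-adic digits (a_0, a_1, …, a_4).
Σ a^n = 1/(1 − a) = 1/32243;  first 5 digits = (1, 0, 0, 4, 0)

v_7(a) = 3 ≥ 1, so the series converges in ℤ_7 to 1/(1 − a) = 1/(1 − (-32242)) = 1/32243. Expand this rational in ℤ_7: compute digits iteratively via d_i = x_i mod 7, x_{i+1} = (x_i − d_i)/7. The first 5 digits are (1, 0, 0, 4, 0).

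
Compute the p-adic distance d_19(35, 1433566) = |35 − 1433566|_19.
d_19(35, 1433566) = 1/130321

Step 1 — x − y = 35 − 1433566 = -1433531. Step 2 — v_19(-1433531) = 4 (factor: -1433531 = −(19^4 · 11); the sign does not affect v_p). Step 3 — |x − y|_19 = 19^{-4} = 1/130321.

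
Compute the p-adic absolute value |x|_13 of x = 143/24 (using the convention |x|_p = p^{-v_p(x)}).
|143/24|_13 = 1/13

Step 1 — compute v_13(x) by factoring powers of 13 out of the numerator and denominator: v_13(143/24) = 1. Step 2 — apply |x|_p = p^{-v_p(x)} = 13^{-1} = 1/13.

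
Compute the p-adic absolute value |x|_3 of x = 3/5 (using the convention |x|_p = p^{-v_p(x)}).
|3/5|_3 = 1/3

Step 1 — compute v_3(x) by factoring powers of 3 out of the numerator and denominator: v_3(3/5) = 1. Step 2 — apply |x|_p = p^{-v_p(x)} = 3^{-1} = 1/3.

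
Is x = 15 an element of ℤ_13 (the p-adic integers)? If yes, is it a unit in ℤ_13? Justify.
x ∈ ℤ_13^× (unit); v_13(x) = 0

ℤ_13 = {x ∈ ℚ_13 : v_13(x) ≥ 0} and ℤ_13^× = {x ∈ ℤ_13 : v_13(x) = 0}. Here v_13(15) = v_13(num) − v_13(den) = 0; compare against these criteria.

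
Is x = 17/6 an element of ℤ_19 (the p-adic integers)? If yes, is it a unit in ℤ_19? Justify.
x ∈ ℤ_19^× (unit); v_19(x) = 0

ℤ_19 = {x ∈ ℚ_19 : v_19(x) ≥ 0} and ℤ_19^× = {x ∈ ℤ_19 : v_19(x) = 0}. Here v_19(17/6) = v_19(num) − v_19(den) = 0; compare against these criteria.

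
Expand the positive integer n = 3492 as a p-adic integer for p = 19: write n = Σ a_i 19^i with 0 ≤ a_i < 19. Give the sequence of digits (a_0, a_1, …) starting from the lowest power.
(a_0, a_1, …) = (15, 12, 9)

Repeated division by 19 gives the digits low-to-high: 3492 = 15 + 12·19^1 + 9·19^2. Digit sequence: (15, 12, 9).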